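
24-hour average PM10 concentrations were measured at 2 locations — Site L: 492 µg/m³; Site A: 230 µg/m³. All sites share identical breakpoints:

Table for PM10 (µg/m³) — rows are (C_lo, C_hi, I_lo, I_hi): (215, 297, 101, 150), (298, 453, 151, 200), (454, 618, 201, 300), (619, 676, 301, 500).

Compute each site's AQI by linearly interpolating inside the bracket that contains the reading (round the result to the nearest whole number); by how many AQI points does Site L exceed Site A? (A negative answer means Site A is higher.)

Site L: 492 lies in 454–618, so I_lo=201, I_hi=300, C_lo=454, C_hi=618.
(300−201)/(618−454) × (492−454) + 201 = 99/164 × 38 + 201 ≈ 223.94 → 224.
Site A 230: bracket 215–297 → index 101–150; slope 49/82, offset 15.
AQI = 101 + 49/82·15 ≈ 109.96 ⇒ 110.
AQIs: Site L=224, Site A=110. Site L (224) − Site A (110) = 114.

114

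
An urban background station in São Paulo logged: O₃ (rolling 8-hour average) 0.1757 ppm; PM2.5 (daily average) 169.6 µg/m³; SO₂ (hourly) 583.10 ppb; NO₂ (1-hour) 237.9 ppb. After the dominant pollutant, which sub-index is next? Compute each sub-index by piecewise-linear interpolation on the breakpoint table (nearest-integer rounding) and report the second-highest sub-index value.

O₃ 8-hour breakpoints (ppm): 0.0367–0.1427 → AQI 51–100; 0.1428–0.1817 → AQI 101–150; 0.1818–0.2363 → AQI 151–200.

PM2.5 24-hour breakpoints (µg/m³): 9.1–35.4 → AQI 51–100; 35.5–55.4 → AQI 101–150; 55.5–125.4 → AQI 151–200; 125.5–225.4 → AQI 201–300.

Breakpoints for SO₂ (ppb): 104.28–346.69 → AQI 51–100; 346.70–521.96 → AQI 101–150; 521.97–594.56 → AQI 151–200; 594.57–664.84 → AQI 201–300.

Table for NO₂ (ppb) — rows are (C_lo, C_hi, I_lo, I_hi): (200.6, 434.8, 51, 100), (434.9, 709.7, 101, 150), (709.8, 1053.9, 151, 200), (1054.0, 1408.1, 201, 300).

O₃: 0.1757 lies in 0.1428–0.1817, so I_lo=101, I_hi=150, C_lo=0.1428, C_hi=0.1817.
(150−101)/(0.1817−0.1428) × (0.1757−0.1428) + 101 = 49/0.0389 × 0.0329 + 101 ≈ 142.44 → 142.
PM2.5: row 125.5–225.4 (AQI 201–300). (300−201)·(169.6−125.5)/(225.4−125.5) + 201 = 99·44.1/99.9 + 201 ≈ 244.70 → 245.
SO₂: row 521.97–594.56 (AQI 151–200). (200−151)·(583.10−521.97)/(594.56−521.97) + 151 = 49·61.13/72.59 + 151 ≈ 192.26 → 192.
NO₂ 237.9: bracket 200.6–434.8 → index 51–100; slope 49/234.2, offset 37.3.
AQI = 51 + 49/234.2·37.3 ≈ 58.80 ⇒ 59.
Sub-indices: O₃→142, PM2.5→245, SO₂→192, NO₂→59. Ranked high→low: 245, 192, 142, 59. Second-highest sub-index = 192.

192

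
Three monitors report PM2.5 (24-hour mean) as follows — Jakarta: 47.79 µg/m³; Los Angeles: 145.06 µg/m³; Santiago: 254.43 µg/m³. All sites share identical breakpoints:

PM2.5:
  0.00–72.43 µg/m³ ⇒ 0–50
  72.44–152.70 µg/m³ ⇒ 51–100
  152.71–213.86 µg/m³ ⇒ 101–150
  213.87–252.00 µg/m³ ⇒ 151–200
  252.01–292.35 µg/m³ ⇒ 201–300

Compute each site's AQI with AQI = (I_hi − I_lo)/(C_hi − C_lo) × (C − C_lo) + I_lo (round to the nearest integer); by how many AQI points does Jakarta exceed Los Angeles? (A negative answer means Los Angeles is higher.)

-62

Jakarta: 47.79 ∈ [0.00, 72.43] ↔ index [0, 50].
0 + (47.79−0.00)·(50−0)/(72.43−0.00) = 0 + 47.79·50/72.43 ≈ 32.99, so AQI = 33.
Los Angeles: row 72.44–152.70 (AQI 51–100). (100−51)·(145.06−72.44)/(152.70−72.44) + 51 = 49·72.62/80.26 + 51 ≈ 95.34 → 95.
Santiago: row 252.01–292.35 (AQI 201–300). (300−201)·(254.43−252.01)/(292.35−252.01) + 201 = 99·2.42/40.34 + 201 ≈ 206.94 → 207.
AQIs: Jakarta=33, Los Angeles=95, Santiago=207. Jakarta (33) − Los Angeles (95) = -62.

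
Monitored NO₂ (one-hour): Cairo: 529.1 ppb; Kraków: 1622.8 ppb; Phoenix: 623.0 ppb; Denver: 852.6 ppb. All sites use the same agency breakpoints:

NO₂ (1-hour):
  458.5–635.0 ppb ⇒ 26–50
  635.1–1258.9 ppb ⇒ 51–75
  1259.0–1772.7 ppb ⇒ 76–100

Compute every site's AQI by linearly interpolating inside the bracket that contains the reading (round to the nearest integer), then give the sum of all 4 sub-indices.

Cairo: 529.1 ∈ [458.5, 635.0] ↔ index [26, 50].
26 + (529.1−458.5)·(50−26)/(635.0−458.5) = 26 + 70.6·24/176.5 ≈ 35.60, so AQI = 36.
Kraków: 1622.8 ∈ [1259.0, 1772.7] ↔ index [76, 100].
76 + (1622.8−1259.0)·(100−76)/(1772.7−1259.0) = 76 + 363.8·24/513.7 ≈ 93.00, so AQI = 93.
Phoenix: row 458.5–635.0 (AQI 26–50). (50−26)·(623.0−458.5)/(635.0−458.5) + 26 = 24·164.5/176.5 + 26 ≈ 48.37 → 48.
Denver: 852.6 lies in 635.1–1258.9, so I_lo=51, I_hi=75, C_lo=635.1, C_hi=1258.9.
(75−51)/(1258.9−635.1) × (852.6−635.1) + 51 = 24/623.8 × 217.5 + 51 ≈ 59.37 → 59.
AQIs: Cairo=36, Kraków=93, Phoenix=48, Denver=59. Sum = 36 + 93 + 48 + 59 = 236.

236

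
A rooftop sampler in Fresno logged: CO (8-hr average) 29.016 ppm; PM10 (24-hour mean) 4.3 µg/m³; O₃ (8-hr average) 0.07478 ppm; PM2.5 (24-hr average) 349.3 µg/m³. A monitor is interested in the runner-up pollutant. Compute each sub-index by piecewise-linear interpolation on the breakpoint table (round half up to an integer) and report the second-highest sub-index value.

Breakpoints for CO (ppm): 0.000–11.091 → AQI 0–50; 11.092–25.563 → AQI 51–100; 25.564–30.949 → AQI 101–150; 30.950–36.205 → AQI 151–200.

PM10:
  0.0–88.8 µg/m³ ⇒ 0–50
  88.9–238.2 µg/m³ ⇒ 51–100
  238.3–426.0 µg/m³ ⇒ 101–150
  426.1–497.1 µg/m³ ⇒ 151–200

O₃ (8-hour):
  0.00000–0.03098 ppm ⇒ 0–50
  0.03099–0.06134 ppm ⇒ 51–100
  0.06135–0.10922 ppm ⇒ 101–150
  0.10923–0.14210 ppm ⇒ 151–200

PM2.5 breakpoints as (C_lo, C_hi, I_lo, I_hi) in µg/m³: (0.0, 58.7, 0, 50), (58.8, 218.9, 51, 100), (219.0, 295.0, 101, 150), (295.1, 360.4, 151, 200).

132

CO 29.016: bracket 25.564–30.949 → index 101–150; slope 49/5.385, offset 3.452.
AQI = 101 + 49/5.385·3.452 ≈ 132.41 ⇒ 132.
PM10: row 0.0–88.8 (AQI 0–50). (50−0)·(4.3−0.0)/(88.8−0.0) + 0 = 50·4.3/88.8 + 0 ≈ 2.42 → 2.
O₃: 0.07478 ∈ [0.06135, 0.10922] ↔ index [101, 150].
101 + (0.07478−0.06135)·(150−101)/(0.10922−0.06135) = 101 + 0.01343·49/0.04787 ≈ 114.75, so AQI = 115.
PM2.5: row 295.1–360.4 (AQI 151–200). (200−151)·(349.3−295.1)/(360.4−295.1) + 151 = 49·54.2/65.3 + 151 ≈ 191.67 → 192.
Sub-indices: CO→132, PM10→2, O₃→115, PM2.5→192. Ranked high→low: 192, 132, 115, 2. Second-highest sub-index = 132.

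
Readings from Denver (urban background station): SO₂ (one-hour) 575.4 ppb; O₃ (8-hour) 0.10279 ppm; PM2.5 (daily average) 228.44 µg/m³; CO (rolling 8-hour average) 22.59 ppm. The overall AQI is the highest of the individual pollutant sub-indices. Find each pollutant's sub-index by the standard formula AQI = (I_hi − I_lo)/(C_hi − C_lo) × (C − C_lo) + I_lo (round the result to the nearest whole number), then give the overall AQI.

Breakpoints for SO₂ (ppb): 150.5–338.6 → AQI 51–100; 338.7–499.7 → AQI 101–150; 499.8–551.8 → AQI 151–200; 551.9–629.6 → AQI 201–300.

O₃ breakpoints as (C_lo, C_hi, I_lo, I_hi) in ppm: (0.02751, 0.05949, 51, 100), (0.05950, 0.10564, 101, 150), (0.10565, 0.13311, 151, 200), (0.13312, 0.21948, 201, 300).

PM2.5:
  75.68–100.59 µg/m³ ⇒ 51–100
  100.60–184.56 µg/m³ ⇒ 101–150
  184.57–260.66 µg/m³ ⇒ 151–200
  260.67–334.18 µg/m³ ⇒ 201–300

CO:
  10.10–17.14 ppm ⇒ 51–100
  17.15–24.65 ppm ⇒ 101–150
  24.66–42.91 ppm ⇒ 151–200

SO₂: 575.4 ∈ [551.9, 629.6] ↔ index [201, 300].
201 + (575.4−551.9)·(300−201)/(629.6−551.9) = 201 + 23.5·99/77.7 ≈ 230.94, so AQI = 231.
O₃: 0.10279 ∈ [0.05950, 0.10564] ↔ index [101, 150].
101 + (0.10279−0.05950)·(150−101)/(0.10564−0.05950) = 101 + 0.04329·49/0.04614 ≈ 146.97, so AQI = 147.
PM2.5: 228.44 lies in 184.57–260.66, so I_lo=151, I_hi=200, C_lo=184.57, C_hi=260.66.
(200−151)/(260.66−184.57) × (228.44−184.57) + 151 = 49/76.09 × 43.87 + 151 ≈ 179.25 → 179.
CO: 22.59 ∈ [17.15, 24.65] ↔ index [101, 150].
101 + (22.59−17.15)·(150−101)/(24.65−17.15) = 101 + 5.44·49/7.50 ≈ 136.54, so AQI = 137.
Sub-indices: SO₂→231, O₃→147, PM2.5→179, CO→137. Overall AQI = max = 231; dominant pollutant is SO₂.

231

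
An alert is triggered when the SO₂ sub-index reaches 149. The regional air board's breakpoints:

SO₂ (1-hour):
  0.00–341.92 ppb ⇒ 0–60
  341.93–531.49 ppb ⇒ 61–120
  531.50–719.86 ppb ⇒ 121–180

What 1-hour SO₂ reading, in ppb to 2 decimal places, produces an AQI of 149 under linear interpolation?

AQI 149 lies in the 121–180 band, which corresponds to 531.50–719.86 ppb.
C = 531.50 + (149−121)×(719.86−531.50)/(180−121) = 531.50 + 28×188.36/59 ≈ 620.8912 ppb → 620.89 ppb to 2 dp.

620.89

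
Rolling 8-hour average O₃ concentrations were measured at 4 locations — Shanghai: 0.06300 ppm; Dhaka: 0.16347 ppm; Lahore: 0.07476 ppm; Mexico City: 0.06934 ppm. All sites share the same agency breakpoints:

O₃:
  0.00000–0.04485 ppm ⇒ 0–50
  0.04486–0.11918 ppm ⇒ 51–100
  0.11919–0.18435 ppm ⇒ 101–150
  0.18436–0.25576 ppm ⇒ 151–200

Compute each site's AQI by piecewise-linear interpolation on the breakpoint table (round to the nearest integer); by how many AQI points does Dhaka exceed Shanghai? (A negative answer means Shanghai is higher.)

Shanghai: 0.06300 ∈ [0.04486, 0.11918] ↔ index [51, 100].
51 + (0.06300−0.04486)·(100−51)/(0.11918−0.04486) = 51 + 0.01814·49/0.07432 ≈ 62.96, so AQI = 63.
Dhaka: row 0.11919–0.18435 (AQI 101–150). (150−101)·(0.16347−0.11919)/(0.18435−0.11919) + 101 = 49·0.04428/0.06516 + 101 ≈ 134.30 → 134.
Lahore: 0.07476 lies in 0.04486–0.11918, so I_lo=51, I_hi=100, C_lo=0.04486, C_hi=0.11918.
(100−51)/(0.11918−0.04486) × (0.07476−0.04486) + 51 = 49/0.07432 × 0.02990 + 51 ≈ 70.71 → 71.
Mexico City: row 0.04486–0.11918 (AQI 51–100). (100−51)·(0.06934−0.04486)/(0.11918−0.04486) + 51 = 49·0.02448/0.07432 + 51 ≈ 67.14 → 67.
AQIs: Shanghai=63, Dhaka=134, Lahore=71, Mexico City=67. Dhaka (134) − Shanghai (63) = 71.

71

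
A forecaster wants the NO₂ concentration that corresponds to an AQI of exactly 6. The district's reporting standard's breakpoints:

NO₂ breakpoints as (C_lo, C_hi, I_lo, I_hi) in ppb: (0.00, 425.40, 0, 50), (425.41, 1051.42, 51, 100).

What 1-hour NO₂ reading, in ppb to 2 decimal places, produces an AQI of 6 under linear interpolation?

51.05

AQI 6 lies in the 0–50 band, which corresponds to 0.00–425.40 ppb.
C = 0.00 + (6−0)×(425.40−0.00)/(50−0) = 0.00 + 6×425.40/50 ≈ 51.0480 ppb → 51.05 ppb to 2 dp.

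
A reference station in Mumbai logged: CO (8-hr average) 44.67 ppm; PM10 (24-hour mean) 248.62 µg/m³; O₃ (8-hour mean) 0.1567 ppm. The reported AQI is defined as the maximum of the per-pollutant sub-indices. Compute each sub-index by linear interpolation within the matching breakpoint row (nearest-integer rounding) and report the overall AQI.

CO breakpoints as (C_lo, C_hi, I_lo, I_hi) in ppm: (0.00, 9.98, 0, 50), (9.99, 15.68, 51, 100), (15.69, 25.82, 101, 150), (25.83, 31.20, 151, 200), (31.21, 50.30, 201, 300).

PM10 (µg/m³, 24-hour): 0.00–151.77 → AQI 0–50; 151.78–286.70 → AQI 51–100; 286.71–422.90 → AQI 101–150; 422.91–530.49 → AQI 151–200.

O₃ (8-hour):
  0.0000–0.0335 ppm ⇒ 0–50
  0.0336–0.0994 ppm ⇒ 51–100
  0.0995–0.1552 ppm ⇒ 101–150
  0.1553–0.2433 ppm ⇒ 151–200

CO 44.67: bracket 31.21–50.30 → index 201–300; slope 99/19.09, offset 13.46.
AQI = 201 + 99/19.09·13.46 ≈ 270.80 ⇒ 271.
PM10: 248.62 ∈ [151.78, 286.70] ↔ index [51, 100].
51 + (248.62−151.78)·(100−51)/(286.70−151.78) = 51 + 96.84·49/134.92 ≈ 86.17, so AQI = 86.
O₃: 0.1567 ∈ [0.1553, 0.2433] ↔ index [151, 200].
151 + (0.1567−0.1553)·(200−151)/(0.2433−0.1553) = 151 + 0.0014·49/0.0880 ≈ 151.78, so AQI = 152.
Sub-indices: CO→271, PM10→86, O₃→152. Overall AQI = max = 271; dominant pollutant is CO.
AQI 271: Very Unhealthy.

271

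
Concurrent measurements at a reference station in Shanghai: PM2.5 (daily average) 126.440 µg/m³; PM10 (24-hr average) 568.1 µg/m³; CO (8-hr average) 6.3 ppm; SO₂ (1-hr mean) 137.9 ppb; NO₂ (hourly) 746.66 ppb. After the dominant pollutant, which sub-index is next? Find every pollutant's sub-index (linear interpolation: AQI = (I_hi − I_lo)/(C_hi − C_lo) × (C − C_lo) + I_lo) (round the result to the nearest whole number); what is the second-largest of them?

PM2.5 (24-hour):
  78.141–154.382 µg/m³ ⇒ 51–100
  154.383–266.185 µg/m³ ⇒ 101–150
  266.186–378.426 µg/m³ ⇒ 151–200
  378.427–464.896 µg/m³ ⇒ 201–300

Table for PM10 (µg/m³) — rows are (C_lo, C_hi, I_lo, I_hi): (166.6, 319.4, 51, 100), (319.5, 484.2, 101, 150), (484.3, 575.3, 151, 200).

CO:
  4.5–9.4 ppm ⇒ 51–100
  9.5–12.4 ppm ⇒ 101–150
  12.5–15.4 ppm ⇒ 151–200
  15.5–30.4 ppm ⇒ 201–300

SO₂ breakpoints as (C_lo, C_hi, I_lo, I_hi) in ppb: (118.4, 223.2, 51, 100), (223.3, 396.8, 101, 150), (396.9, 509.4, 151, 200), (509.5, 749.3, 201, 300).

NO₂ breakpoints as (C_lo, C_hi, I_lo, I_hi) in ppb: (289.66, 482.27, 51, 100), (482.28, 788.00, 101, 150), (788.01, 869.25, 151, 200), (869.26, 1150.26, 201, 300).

143

PM2.5: 126.440 lies in 78.141–154.382, so I_lo=51, I_hi=100, C_lo=78.141, C_hi=154.382.
(100−51)/(154.382−78.141) × (126.440−78.141) + 51 = 49/76.241 × 48.299 + 51 ≈ 82.04 → 82.
PM10: 568.1 lies in 484.3–575.3, so I_lo=151, I_hi=200, C_lo=484.3, C_hi=575.3.
(200−151)/(575.3−484.3) × (568.1−484.3) + 151 = 49/91.0 × 83.8 + 151 ≈ 196.12 → 196.
CO: 6.3 lies in 4.5–9.4, so I_lo=51, I_hi=100, C_lo=4.5, C_hi=9.4.
(100−51)/(9.4−4.5) × (6.3−4.5) + 51 = 49/4.9 × 1.8 + 51 ≈ 69.00 → 69.
SO₂ 137.9: bracket 118.4–223.2 → index 51–100; slope 49/104.8, offset 19.5.
AQI = 51 + 49/104.8·19.5 ≈ 60.12 ⇒ 60.
NO₂: 746.66 ∈ [482.28, 788.00] ↔ index [101, 150].
101 + (746.66−482.28)·(150−101)/(788.00−482.28) = 101 + 264.38·49/305.72 ≈ 143.37, so AQI = 143.
Sub-indices: PM2.5→82, PM10→196, CO→69, SO₂→60, NO₂→143. Ranked high→low: 196, 143, 82, 69, 60. Second-highest sub-index = 143.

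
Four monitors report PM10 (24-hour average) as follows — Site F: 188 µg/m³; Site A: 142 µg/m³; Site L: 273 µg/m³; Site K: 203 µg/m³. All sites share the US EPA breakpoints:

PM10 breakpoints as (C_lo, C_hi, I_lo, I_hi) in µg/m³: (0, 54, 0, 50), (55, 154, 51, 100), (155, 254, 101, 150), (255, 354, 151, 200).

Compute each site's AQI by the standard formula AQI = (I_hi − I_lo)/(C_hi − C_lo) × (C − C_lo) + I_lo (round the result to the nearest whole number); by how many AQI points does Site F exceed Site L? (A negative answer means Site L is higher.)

Site F 188: bracket 155–254 → index 101–150; slope 49/99, offset 33.
AQI = 101 + 49/99·33 ≈ 117.33 ⇒ 117.
Site A: row 55–154 (AQI 51–100). (100−51)·(142−55)/(154−55) + 51 = 49·87/99 + 51 ≈ 94.06 → 94.
Site L: 273 lies in 255–354, so I_lo=151, I_hi=200, C_lo=255, C_hi=354.
(200−151)/(354−255) × (273−255) + 151 = 49/99 × 18 + 151 ≈ 159.91 → 160.
Site K: 203 lies in 155–254, so I_lo=101, I_hi=150, C_lo=155, C_hi=254.
(150−101)/(254−155) × (203−155) + 101 = 49/99 × 48 + 101 ≈ 124.76 → 125.
AQIs: Site F=117, Site A=94, Site L=160, Site K=125. Site F (117) − Site L (160) = -43.

-43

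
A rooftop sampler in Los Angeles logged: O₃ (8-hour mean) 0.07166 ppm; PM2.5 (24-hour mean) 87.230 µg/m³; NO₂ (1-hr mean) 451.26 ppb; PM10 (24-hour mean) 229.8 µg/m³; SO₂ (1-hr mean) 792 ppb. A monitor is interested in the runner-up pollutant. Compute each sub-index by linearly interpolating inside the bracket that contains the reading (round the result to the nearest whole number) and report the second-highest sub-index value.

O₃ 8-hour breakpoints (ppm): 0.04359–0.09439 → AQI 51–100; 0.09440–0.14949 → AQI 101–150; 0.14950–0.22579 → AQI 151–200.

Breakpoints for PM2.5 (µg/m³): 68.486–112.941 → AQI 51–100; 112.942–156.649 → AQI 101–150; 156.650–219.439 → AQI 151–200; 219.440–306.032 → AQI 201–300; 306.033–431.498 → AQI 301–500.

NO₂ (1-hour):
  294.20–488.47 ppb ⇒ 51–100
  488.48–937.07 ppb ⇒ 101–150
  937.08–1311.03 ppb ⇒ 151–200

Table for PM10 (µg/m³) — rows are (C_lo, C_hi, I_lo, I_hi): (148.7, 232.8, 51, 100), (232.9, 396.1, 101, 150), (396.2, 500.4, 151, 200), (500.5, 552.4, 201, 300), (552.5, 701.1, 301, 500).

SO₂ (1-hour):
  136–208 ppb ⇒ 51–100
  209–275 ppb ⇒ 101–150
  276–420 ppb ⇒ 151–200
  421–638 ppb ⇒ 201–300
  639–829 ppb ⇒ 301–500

98

O₃ 0.07166: bracket 0.04359–0.09439 → index 51–100; slope 49/0.05080, offset 0.02807.
AQI = 51 + 49/0.05080·0.02807 ≈ 78.08 ⇒ 78.
PM2.5: 87.230 lies in 68.486–112.941, so I_lo=51, I_hi=100, C_lo=68.486, C_hi=112.941.
(100−51)/(112.941−68.486) × (87.230−68.486) + 51 = 49/44.455 × 18.744 + 51 ≈ 71.66 → 72.
NO₂: 451.26 lies in 294.20–488.47, so I_lo=51, I_hi=100, C_lo=294.20, C_hi=488.47.
(100−51)/(488.47−294.20) × (451.26−294.20) + 51 = 49/194.27 × 157.06 + 51 ≈ 90.61 → 91.
PM10: 229.8 lies in 148.7–232.8, so I_lo=51, I_hi=100, C_lo=148.7, C_hi=232.8.
(100−51)/(232.8−148.7) × (229.8−148.7) + 51 = 49/84.1 × 81.1 + 51 ≈ 98.25 → 98.
SO₂: 792 lies in 639–829, so I_lo=301, I_hi=500, C_lo=639, C_hi=829.
(500−301)/(829−639) × (792−639) + 301 = 199/190 × 153 + 301 ≈ 461.25 → 461.
Sub-indices: O₃→78, PM2.5→72, NO₂→91, PM10→98, SO₂→461. Ranked high→low: 461, 98, 91, 78, 72. Second-highest sub-index = 98.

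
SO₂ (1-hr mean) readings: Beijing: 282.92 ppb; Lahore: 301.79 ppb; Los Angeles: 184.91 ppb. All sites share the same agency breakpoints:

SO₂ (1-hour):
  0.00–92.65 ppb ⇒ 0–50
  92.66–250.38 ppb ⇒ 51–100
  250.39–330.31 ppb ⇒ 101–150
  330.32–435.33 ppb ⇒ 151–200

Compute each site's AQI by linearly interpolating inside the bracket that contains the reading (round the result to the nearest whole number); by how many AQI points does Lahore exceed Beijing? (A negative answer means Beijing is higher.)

Beijing: row 250.39–330.31 (AQI 101–150). (150−101)·(282.92−250.39)/(330.31−250.39) + 101 = 49·32.53/79.92 + 101 ≈ 120.94 → 121.
Lahore: 301.79 lies in 250.39–330.31, so I_lo=101, I_hi=150, C_lo=250.39, C_hi=330.31.
(150−101)/(330.31−250.39) × (301.79−250.39) + 101 = 49/79.92 × 51.40 + 101 ≈ 132.51 → 133.
Los Angeles: 184.91 lies in 92.66–250.38, so I_lo=51, I_hi=100, C_lo=92.66, C_hi=250.38.
(100−51)/(250.38−92.66) × (184.91−92.66) + 51 = 49/157.72 × 92.25 + 51 ≈ 79.66 → 80.
AQIs: Beijing=121, Lahore=133, Los Angeles=80. Lahore (133) − Beijing (121) = 12.

12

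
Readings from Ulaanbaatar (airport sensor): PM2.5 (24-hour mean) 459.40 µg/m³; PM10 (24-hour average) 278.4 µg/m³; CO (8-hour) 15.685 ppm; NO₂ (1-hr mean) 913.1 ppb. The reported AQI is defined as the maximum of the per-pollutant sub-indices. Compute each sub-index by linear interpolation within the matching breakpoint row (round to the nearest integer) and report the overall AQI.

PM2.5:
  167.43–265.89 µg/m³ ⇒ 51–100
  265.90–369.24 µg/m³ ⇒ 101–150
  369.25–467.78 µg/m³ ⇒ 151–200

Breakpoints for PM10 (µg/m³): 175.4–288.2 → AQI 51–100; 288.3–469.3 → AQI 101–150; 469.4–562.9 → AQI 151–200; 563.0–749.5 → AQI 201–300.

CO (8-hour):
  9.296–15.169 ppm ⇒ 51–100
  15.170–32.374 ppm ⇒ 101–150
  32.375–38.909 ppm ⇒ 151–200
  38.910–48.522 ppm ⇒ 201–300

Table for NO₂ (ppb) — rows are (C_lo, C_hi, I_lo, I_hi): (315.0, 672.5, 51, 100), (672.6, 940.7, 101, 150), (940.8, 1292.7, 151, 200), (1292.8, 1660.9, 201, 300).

196

PM2.5: row 369.25–467.78 (AQI 151–200). (200−151)·(459.40−369.25)/(467.78−369.25) + 151 = 49·90.15/98.53 + 151 ≈ 195.83 → 196.
PM10: row 175.4–288.2 (AQI 51–100). (100−51)·(278.4−175.4)/(288.2−175.4) + 51 = 49·103.0/112.8 + 51 ≈ 95.74 → 96.
CO: 15.685 ∈ [15.170, 32.374] ↔ index [101, 150].
101 + (15.685−15.170)·(150−101)/(32.374−15.170) = 101 + 0.515·49/17.204 ≈ 102.47, so AQI = 102.
NO₂: 913.1 ∈ [672.6, 940.7] ↔ index [101, 150].
101 + (913.1−672.6)·(150−101)/(940.7−672.6) = 101 + 240.5·49/268.1 ≈ 144.96, so AQI = 145.
Sub-indices: PM2.5→196, PM10→96, CO→102, NO₂→145. Overall AQI = max = 196; dominant pollutant is PM2.5.
AQI 196: Unhealthy.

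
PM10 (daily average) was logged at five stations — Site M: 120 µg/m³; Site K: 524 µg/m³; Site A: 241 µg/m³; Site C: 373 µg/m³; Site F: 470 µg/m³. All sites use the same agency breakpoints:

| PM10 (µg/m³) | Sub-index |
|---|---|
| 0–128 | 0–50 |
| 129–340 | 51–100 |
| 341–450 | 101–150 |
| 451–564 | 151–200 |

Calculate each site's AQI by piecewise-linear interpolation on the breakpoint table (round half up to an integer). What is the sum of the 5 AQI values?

Site M 120: bracket 0–128 → index 0–50; slope 50/128, offset 120.
AQI = 0 + 50/128·120 ≈ 46.88 ⇒ 47.
Site K: 524 ∈ [451, 564] ↔ index [151, 200].
151 + (524−451)·(200−151)/(564−451) = 151 + 73·49/113 ≈ 182.65, so AQI = 183.
Site A: row 129–340 (AQI 51–100). (100−51)·(241−129)/(340−129) + 51 = 49·112/211 + 51 ≈ 77.01 → 77.
Site C 373: bracket 341–450 → index 101–150; slope 49/109, offset 32.
AQI = 101 + 49/109·32 ≈ 115.39 ⇒ 115.
Site F: row 451–564 (AQI 151–200). (200−151)·(470−451)/(564−451) + 151 = 49·19/113 + 151 ≈ 159.24 → 159.
AQIs: Site M=47, Site K=183, Site A=77, Site C=115, Site F=159. Sum = 47 + 183 + 77 + 115 + 159 = 581.

581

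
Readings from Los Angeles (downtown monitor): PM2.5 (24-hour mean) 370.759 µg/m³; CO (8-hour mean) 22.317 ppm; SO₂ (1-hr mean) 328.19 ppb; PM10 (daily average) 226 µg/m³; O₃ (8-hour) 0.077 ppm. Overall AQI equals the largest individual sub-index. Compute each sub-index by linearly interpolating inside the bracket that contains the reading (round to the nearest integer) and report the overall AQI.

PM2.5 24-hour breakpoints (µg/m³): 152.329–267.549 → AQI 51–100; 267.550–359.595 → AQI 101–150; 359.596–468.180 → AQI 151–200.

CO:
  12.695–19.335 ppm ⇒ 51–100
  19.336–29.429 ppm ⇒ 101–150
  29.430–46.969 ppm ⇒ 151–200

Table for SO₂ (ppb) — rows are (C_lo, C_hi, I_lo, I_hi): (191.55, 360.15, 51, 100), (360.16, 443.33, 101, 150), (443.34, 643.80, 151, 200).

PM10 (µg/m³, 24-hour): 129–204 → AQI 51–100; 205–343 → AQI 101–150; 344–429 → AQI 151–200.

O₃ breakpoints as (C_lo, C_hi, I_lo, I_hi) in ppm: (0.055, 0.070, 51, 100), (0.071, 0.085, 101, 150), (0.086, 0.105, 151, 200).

PM2.5: 370.759 lies in 359.596–468.180, so I_lo=151, I_hi=200, C_lo=359.596, C_hi=468.180.
(200−151)/(468.180−359.596) × (370.759−359.596) + 151 = 49/108.584 × 11.163 + 151 ≈ 156.04 → 156.
CO: 22.317 ∈ [19.336, 29.429] ↔ index [101, 150].
101 + (22.317−19.336)·(150−101)/(29.429−19.336) = 101 + 2.981·49/10.093 ≈ 115.47, so AQI = 115.
SO₂: row 191.55–360.15 (AQI 51–100). (100−51)·(328.19−191.55)/(360.15−191.55) + 51 = 49·136.64/168.60 + 51 ≈ 90.71 → 91.
PM10: 226 lies in 205–343, so I_lo=101, I_hi=150, C_lo=205, C_hi=343.
(150−101)/(343−205) × (226−205) + 101 = 49/138 × 21 + 101 ≈ 108.46 → 108.
O₃: 0.077 lies in 0.071–0.085, so I_lo=101, I_hi=150, C_lo=0.071, C_hi=0.085.
(150−101)/(0.085−0.071) × (0.077−0.071) + 101 = 49/0.014 × 0.006 + 101 ≈ 122.00 → 122.
Sub-indices: PM2.5→156, CO→115, SO₂→91, PM10→108, O₃→122. Overall AQI = max = 156; dominant pollutant is PM2.5.
AQI 156: Unhealthy.

156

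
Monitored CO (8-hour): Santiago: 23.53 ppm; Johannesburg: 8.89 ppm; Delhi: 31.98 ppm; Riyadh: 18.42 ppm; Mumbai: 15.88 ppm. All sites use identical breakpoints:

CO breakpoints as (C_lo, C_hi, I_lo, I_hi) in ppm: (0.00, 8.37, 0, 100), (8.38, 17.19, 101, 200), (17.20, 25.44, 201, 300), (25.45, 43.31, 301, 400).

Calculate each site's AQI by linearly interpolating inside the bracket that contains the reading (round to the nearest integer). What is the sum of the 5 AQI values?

1122

Santiago: 23.53 lies in 17.20–25.44, so I_lo=201, I_hi=300, C_lo=17.20, C_hi=25.44.
(300−201)/(25.44−17.20) × (23.53−17.20) + 201 = 99/8.24 × 6.33 + 201 ≈ 277.05 → 277.
Johannesburg: 8.89 ∈ [8.38, 17.19] ↔ index [101, 200].
101 + (8.89−8.38)·(200−101)/(17.19−8.38) = 101 + 0.51·99/8.81 ≈ 106.73, so AQI = 107.
Delhi: 31.98 lies in 25.45–43.31, so I_lo=301, I_hi=400, C_lo=25.45, C_hi=43.31.
(400−301)/(43.31−25.45) × (31.98−25.45) + 301 = 99/17.86 × 6.53 + 301 ≈ 337.20 → 337.
Riyadh: 18.42 lies in 17.20–25.44, so I_lo=201, I_hi=300, C_lo=17.20, C_hi=25.44.
(300−201)/(25.44−17.20) × (18.42−17.20) + 201 = 99/8.24 × 1.22 + 201 ≈ 215.66 → 216.
Mumbai: row 8.38–17.19 (AQI 101–200). (200−101)·(15.88−8.38)/(17.19−8.38) + 101 = 99·7.50/8.81 + 101 ≈ 185.28 → 185.
AQIs: Santiago=277, Johannesburg=107, Delhi=337, Riyadh=216, Mumbai=185. Sum = 277 + 107 + 337 + 216 + 185 = 1122.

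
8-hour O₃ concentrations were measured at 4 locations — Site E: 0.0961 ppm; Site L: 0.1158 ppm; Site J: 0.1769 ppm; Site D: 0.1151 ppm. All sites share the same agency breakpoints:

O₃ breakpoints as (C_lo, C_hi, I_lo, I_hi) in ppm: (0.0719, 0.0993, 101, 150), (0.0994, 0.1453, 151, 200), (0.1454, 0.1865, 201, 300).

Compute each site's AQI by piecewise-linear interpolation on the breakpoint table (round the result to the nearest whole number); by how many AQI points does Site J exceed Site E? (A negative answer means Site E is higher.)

133

Site E: 0.0961 ∈ [0.0719, 0.0993] ↔ index [101, 150].
101 + (0.0961−0.0719)·(150−101)/(0.0993−0.0719) = 101 + 0.0242·49/0.0274 ≈ 144.28, so AQI = 144.
Site L 0.1158: bracket 0.0994–0.1453 → index 151–200; slope 49/0.0459, offset 0.0164.
AQI = 151 + 49/0.0459·0.0164 ≈ 168.51 ⇒ 169.
Site J: row 0.1454–0.1865 (AQI 201–300). (300−201)·(0.1769−0.1454)/(0.1865−0.1454) + 201 = 99·0.0315/0.0411 + 201 ≈ 276.88 → 277.
Site D: 0.1151 ∈ [0.0994, 0.1453] ↔ index [151, 200].
151 + (0.1151−0.0994)·(200−151)/(0.1453−0.0994) = 151 + 0.0157·49/0.0459 ≈ 167.76, so AQI = 168.
AQIs: Site E=144, Site L=169, Site J=277, Site D=168. Site J (277) − Site E (144) = 133.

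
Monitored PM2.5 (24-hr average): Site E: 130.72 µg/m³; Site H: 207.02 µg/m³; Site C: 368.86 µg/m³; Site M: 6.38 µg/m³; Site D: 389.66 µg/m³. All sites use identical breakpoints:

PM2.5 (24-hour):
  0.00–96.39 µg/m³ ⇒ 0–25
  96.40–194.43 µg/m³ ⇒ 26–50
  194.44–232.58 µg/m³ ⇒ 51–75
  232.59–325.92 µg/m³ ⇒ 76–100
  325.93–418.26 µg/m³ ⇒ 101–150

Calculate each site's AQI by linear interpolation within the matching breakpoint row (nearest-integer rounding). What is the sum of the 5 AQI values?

354

Site E: 130.72 lies in 96.40–194.43, so I_lo=26, I_hi=50, C_lo=96.40, C_hi=194.43.
(50−26)/(194.43−96.40) × (130.72−96.40) + 26 = 24/98.03 × 34.32 + 26 ≈ 34.40 → 34.
Site H 207.02: bracket 194.44–232.58 → index 51–75; slope 24/38.14, offset 12.58.
AQI = 51 + 24/38.14·12.58 ≈ 58.92 ⇒ 59.
Site C: 368.86 lies in 325.93–418.26, so I_lo=101, I_hi=150, C_lo=325.93, C_hi=418.26.
(150−101)/(418.26−325.93) × (368.86−325.93) + 101 = 49/92.33 × 42.93 + 101 ≈ 123.78 → 124.
Site M: 6.38 ∈ [0.00, 96.39] ↔ index [0, 25].
0 + (6.38−0.00)·(25−0)/(96.39−0.00) = 0 + 6.38·25/96.39 ≈ 1.65, so AQI = 2.
Site D 389.66: bracket 325.93–418.26 → index 101–150; slope 49/92.33, offset 63.73.
AQI = 101 + 49/92.33·63.73 ≈ 134.82 ⇒ 135.
AQIs: Site E=34, Site H=59, Site C=124, Site M=2, Site D=135. Sum = 34 + 59 + 124 + 2 + 135 = 354.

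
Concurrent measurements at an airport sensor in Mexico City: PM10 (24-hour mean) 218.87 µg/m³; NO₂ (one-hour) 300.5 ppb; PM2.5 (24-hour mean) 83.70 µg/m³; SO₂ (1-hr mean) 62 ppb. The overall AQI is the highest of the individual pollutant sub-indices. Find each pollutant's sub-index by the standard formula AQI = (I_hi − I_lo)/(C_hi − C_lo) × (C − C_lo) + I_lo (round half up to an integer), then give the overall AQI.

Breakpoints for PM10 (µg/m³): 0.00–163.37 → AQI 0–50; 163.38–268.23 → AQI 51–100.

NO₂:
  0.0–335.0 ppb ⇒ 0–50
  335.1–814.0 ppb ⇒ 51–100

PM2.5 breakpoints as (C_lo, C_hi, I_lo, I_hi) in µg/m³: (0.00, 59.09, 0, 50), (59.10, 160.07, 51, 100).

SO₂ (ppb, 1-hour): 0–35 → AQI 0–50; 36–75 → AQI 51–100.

84

PM10: 218.87 ∈ [163.38, 268.23] ↔ index [51, 100].
51 + (218.87−163.38)·(100−51)/(268.23−163.38) = 51 + 55.49·49/104.85 ≈ 76.93, so AQI = 77.
NO₂: 300.5 lies in 0.0–335.0, so I_lo=0, I_hi=50, C_lo=0.0, C_hi=335.0.
(50−0)/(335.0−0.0) × (300.5−0.0) + 0 = 50/335.0 × 300.5 + 0 ≈ 44.85 → 45.
PM2.5 83.70: bracket 59.10–160.07 → index 51–100; slope 49/100.97, offset 24.60.
AQI = 51 + 49/100.97·24.60 ≈ 62.94 ⇒ 63.
SO₂: row 36–75 (AQI 51–100). (100−51)·(62−36)/(75−36) + 51 = 49·26/39 + 51 ≈ 83.67 → 84.
Sub-indices: PM10→77, NO₂→45, PM2.5→63, SO₂→84. Overall AQI = max = 84; dominant pollutant is SO₂.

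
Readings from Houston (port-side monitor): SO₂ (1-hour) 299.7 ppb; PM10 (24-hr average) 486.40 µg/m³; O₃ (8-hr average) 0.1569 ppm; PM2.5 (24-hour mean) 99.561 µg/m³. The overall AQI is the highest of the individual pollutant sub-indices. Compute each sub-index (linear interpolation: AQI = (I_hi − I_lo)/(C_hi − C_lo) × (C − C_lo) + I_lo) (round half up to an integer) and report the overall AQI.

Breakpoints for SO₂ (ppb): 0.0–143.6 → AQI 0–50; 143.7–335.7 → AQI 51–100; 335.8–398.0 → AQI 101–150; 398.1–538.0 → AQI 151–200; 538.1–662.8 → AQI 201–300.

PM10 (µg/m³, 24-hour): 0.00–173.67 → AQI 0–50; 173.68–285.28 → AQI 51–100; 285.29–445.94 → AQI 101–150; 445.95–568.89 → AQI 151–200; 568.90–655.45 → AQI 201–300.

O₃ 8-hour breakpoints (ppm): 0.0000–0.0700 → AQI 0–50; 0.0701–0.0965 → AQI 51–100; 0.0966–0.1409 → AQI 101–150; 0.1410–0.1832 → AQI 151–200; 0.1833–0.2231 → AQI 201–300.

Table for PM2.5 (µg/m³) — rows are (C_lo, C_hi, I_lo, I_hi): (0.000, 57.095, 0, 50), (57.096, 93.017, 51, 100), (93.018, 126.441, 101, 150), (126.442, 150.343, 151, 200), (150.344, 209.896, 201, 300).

SO₂: 299.7 lies in 143.7–335.7, so I_lo=51, I_hi=100, C_lo=143.7, C_hi=335.7.
(100−51)/(335.7−143.7) × (299.7−143.7) + 51 = 49/192.0 × 156.0 + 51 ≈ 90.81 → 91.
PM10 486.40: bracket 445.95–568.89 → index 151–200; slope 49/122.94, offset 40.45.
AQI = 151 + 49/122.94·40.45 ≈ 167.12 ⇒ 167.
O₃ 0.1569: bracket 0.1410–0.1832 → index 151–200; slope 49/0.0422, offset 0.0159.
AQI = 151 + 49/0.0422·0.0159 ≈ 169.46 ⇒ 169.
PM2.5: row 93.018–126.441 (AQI 101–150). (150−101)·(99.561−93.018)/(126.441−93.018) + 101 = 49·6.543/33.423 + 101 ≈ 110.59 → 111.
Sub-indices: SO₂→91, PM10→167, O₃→169, PM2.5→111. Overall AQI = max = 169; dominant pollutant is O₃.
AQI 169: Unhealthy.

169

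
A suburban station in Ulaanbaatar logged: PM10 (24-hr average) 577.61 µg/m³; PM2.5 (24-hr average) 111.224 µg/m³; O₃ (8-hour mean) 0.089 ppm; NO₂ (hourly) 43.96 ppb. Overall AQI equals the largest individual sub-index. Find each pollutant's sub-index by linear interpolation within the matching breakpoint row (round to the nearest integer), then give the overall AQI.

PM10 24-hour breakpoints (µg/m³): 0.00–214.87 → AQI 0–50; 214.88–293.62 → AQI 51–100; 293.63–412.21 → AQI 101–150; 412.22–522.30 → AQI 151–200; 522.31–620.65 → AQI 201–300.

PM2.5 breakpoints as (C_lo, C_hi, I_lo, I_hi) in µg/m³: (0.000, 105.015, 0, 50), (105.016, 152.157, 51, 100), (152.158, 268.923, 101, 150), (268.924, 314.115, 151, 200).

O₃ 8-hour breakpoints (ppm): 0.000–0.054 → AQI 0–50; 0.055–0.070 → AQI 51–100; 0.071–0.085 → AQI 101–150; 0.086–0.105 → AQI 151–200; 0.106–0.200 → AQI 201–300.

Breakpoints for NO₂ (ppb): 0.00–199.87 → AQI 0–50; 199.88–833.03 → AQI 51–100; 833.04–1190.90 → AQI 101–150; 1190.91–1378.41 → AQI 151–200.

PM10: 577.61 lies in 522.31–620.65, so I_lo=201, I_hi=300, C_lo=522.31, C_hi=620.65.
(300−201)/(620.65−522.31) × (577.61−522.31) + 201 = 99/98.34 × 55.30 + 201 ≈ 256.67 → 257.
PM2.5 111.224: bracket 105.016–152.157 → index 51–100; slope 49/47.141, offset 6.208.
AQI = 51 + 49/47.141·6.208 ≈ 57.45 ⇒ 57.
O₃: 0.089 ∈ [0.086, 0.105] ↔ index [151, 200].
151 + (0.089−0.086)·(200−151)/(0.105−0.086) = 151 + 0.003·49/0.019 ≈ 158.74, so AQI = 159.
NO₂: 43.96 ∈ [0.00, 199.87] ↔ index [0, 50].
0 + (43.96−0.00)·(50−0)/(199.87−0.00) = 0 + 43.96·50/199.87 ≈ 11.00, so AQI = 11.
Sub-indices: PM10→257, PM2.5→57, O₃→159, NO₂→11. Overall AQI = max = 257; dominant pollutant is PM10.

257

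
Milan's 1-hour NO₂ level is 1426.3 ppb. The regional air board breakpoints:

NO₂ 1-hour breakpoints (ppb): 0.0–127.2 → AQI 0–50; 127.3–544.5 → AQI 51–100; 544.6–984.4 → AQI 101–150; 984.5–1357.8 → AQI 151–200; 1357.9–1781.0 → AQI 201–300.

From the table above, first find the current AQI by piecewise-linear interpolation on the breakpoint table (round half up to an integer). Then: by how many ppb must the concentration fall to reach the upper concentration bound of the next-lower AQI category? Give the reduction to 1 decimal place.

68.5

NO₂ 1426.3: bracket 1357.9–1781.0 → index 201–300; slope 99/423.1, offset 68.4.
AQI = 201 + 99/423.1·68.4 ≈ 217.00 ⇒ 217.
Current AQI 217 is in the Very Unhealthy range (201–300). The next-lower category tops out at AQI 200, whose upper concentration bound is 1357.8 ppb.
Reduction needed = 1426.3 − 1357.8 = 68.5 ppb.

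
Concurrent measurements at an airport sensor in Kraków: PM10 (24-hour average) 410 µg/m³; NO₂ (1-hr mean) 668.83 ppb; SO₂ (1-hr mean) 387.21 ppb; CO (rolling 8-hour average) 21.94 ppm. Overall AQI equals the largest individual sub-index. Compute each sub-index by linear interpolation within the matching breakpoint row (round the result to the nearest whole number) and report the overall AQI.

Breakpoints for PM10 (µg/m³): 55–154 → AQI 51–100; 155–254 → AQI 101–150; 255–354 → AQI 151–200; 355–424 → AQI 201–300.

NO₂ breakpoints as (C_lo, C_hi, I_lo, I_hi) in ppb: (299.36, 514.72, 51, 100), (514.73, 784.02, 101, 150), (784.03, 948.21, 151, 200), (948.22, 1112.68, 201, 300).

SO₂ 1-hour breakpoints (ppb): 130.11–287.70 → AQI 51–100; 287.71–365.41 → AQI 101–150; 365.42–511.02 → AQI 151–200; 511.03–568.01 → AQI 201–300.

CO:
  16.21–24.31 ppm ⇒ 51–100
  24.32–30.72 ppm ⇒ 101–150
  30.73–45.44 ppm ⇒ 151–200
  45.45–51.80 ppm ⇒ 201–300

PM10 410: bracket 355–424 → index 201–300; slope 99/69, offset 55.
AQI = 201 + 99/69·55 ≈ 279.91 ⇒ 280.
NO₂: row 514.73–784.02 (AQI 101–150). (150−101)·(668.83−514.73)/(784.02−514.73) + 101 = 49·154.10/269.29 + 101 ≈ 129.04 → 129.
SO₂ 387.21: bracket 365.42–511.02 → index 151–200; slope 49/145.60, offset 21.79.
AQI = 151 + 49/145.60·21.79 ≈ 158.33 ⇒ 158.
CO: 21.94 ∈ [16.21, 24.31] ↔ index [51, 100].
51 + (21.94−16.21)·(100−51)/(24.31−16.21) = 51 + 5.73·49/8.10 ≈ 85.66, so AQI = 86.
Sub-indices: PM10→280, NO₂→129, SO₂→158, CO→86. Overall AQI = max = 280; dominant pollutant is PM10.

280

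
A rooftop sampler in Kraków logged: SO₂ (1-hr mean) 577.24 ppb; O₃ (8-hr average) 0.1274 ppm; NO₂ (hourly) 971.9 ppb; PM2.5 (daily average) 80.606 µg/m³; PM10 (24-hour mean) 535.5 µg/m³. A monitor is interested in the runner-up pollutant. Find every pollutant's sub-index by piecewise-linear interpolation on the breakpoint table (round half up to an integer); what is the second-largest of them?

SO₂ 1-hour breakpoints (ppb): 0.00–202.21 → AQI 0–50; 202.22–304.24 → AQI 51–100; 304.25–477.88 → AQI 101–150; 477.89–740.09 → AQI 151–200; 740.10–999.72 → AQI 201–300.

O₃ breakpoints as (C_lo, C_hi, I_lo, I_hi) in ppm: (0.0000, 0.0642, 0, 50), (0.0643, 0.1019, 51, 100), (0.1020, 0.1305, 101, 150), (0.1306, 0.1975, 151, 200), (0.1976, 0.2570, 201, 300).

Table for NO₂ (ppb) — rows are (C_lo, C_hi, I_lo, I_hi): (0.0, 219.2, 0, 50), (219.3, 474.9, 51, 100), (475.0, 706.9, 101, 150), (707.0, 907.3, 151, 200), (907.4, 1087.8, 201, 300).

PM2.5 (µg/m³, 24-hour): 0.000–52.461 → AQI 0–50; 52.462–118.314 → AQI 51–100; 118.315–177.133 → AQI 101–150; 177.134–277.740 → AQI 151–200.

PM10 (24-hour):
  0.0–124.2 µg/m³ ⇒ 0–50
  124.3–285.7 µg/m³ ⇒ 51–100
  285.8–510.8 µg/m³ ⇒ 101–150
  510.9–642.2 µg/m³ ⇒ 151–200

SO₂: 577.24 ∈ [477.89, 740.09] ↔ index [151, 200].
151 + (577.24−477.89)·(200−151)/(740.09−477.89) = 151 + 99.35·49/262.20 ≈ 169.57, so AQI = 170.
O₃: 0.1274 lies in 0.1020–0.1305, so I_lo=101, I_hi=150, C_lo=0.1020, C_hi=0.1305.
(150−101)/(0.1305−0.1020) × (0.1274−0.1020) + 101 = 49/0.0285 × 0.0254 + 101 ≈ 144.67 → 145.
NO₂: 971.9 ∈ [907.4, 1087.8] ↔ index [201, 300].
201 + (971.9−907.4)·(300−201)/(1087.8−907.4) = 201 + 64.5·99/180.4 ≈ 236.40, so AQI = 236.
PM2.5: 80.606 ∈ [52.462, 118.314] ↔ index [51, 100].
51 + (80.606−52.462)·(100−51)/(118.314−52.462) = 51 + 28.144·49/65.852 ≈ 71.94, so AQI = 72.
PM10: row 510.9–642.2 (AQI 151–200). (200−151)·(535.5−510.9)/(642.2−510.9) + 151 = 49·24.6/131.3 + 151 ≈ 160.18 → 160.
Sub-indices: SO₂→170, O₃→145, NO₂→236, PM2.5→72, PM10→160. Ranked high→low: 236, 170, 160, 145, 72. Second-highest sub-index = 170.

170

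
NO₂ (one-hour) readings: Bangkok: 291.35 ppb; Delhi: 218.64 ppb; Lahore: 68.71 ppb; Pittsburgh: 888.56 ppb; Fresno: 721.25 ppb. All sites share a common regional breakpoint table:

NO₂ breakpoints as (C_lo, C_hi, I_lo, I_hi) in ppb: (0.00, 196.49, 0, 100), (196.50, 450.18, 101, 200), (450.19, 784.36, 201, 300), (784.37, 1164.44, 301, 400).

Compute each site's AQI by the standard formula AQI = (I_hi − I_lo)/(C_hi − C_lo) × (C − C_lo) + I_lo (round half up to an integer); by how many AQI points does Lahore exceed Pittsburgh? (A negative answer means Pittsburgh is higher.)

Bangkok: 291.35 ∈ [196.50, 450.18] ↔ index [101, 200].
101 + (291.35−196.50)·(200−101)/(450.18−196.50) = 101 + 94.85·99/253.68 ≈ 138.02, so AQI = 138.
Delhi: 218.64 ∈ [196.50, 450.18] ↔ index [101, 200].
101 + (218.64−196.50)·(200−101)/(450.18−196.50) = 101 + 22.14·99/253.68 ≈ 109.64, so AQI = 110.
Lahore: 68.71 lies in 0.00–196.49, so I_lo=0, I_hi=100, C_lo=0.00, C_hi=196.49.
(100−0)/(196.49−0.00) × (68.71−0.00) + 0 = 100/196.49 × 68.71 + 0 ≈ 34.97 → 35.
Pittsburgh: 888.56 ∈ [784.37, 1164.44] ↔ index [301, 400].
301 + (888.56−784.37)·(400−301)/(1164.44−784.37) = 301 + 104.19·99/380.07 ≈ 328.14, so AQI = 328.
Fresno: 721.25 lies in 450.19–784.36, so I_lo=201, I_hi=300, C_lo=450.19, C_hi=784.36.
(300−201)/(784.36−450.19) × (721.25−450.19) + 201 = 99/334.17 × 271.06 + 201 ≈ 281.30 → 281.
AQIs: Bangkok=138, Delhi=110, Lahore=35, Pittsburgh=328, Fresno=281. Lahore (35) − Pittsburgh (328) = -293.

-293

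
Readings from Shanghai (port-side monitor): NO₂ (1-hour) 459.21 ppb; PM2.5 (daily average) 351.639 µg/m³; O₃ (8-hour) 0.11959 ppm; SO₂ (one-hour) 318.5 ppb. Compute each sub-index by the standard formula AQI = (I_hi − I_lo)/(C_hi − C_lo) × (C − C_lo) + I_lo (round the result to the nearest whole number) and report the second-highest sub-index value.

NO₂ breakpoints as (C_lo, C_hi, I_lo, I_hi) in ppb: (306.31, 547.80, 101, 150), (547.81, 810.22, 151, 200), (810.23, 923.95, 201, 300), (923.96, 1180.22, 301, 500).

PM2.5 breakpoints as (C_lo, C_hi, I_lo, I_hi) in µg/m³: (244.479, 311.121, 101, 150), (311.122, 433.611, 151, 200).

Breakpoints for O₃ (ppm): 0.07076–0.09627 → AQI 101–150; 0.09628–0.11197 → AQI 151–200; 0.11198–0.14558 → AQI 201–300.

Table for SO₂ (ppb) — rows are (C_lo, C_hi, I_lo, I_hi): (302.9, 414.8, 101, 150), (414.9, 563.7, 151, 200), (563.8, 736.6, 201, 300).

167

NO₂: 459.21 ∈ [306.31, 547.80] ↔ index [101, 150].
101 + (459.21−306.31)·(150−101)/(547.80−306.31) = 101 + 152.90·49/241.49 ≈ 132.02, so AQI = 132.
PM2.5: row 311.122–433.611 (AQI 151–200). (200−151)·(351.639−311.122)/(433.611−311.122) + 151 = 49·40.517/122.489 + 151 ≈ 167.21 → 167.
O₃: 0.11959 ∈ [0.11198, 0.14558] ↔ index [201, 300].
201 + (0.11959−0.11198)·(300−201)/(0.14558−0.11198) = 201 + 0.00761·99/0.03360 ≈ 223.42, so AQI = 223.
SO₂: 318.5 lies in 302.9–414.8, so I_lo=101, I_hi=150, C_lo=302.9, C_hi=414.8.
(150−101)/(414.8−302.9) × (318.5−302.9) + 101 = 49/111.9 × 15.6 + 101 ≈ 107.83 → 108.
Sub-indices: NO₂→132, PM2.5→167, O₃→223, SO₂→108. Ranked high→low: 223, 167, 132, 108. Second-highest sub-index = 167.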